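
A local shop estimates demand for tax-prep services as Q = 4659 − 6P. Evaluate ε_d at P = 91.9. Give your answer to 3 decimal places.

At P = 91.9, Q = 4107.600.
dQ/dP = −6.
ε = (dQ/dP)(P/Q) = (-6)(91.9/4107.600).
|ε| < 1, so demand is inelastic at this price.

-0.134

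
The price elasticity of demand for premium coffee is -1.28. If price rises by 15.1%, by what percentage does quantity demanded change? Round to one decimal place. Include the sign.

%ΔQ ≈ ε × %ΔP = (-1.28)(15.1%) = -19.33%.

-19.3%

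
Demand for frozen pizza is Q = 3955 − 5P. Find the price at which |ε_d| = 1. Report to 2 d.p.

395.50

For linear demand Q = a − bP, ε = −bP/(a − bP). |ε| = 1 when bP = a − bP, i.e. P = a/(2b).
P = 3955/(2·5) = 3955/10 = 395.5000.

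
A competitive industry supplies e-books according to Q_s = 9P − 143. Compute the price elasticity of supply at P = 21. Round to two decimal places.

4.11

At P = 21, Q_s = 46.
dQ_s/dP = 9.
ε_s = (dQ_s/dP)(P/Q_s) = (9)(21/46).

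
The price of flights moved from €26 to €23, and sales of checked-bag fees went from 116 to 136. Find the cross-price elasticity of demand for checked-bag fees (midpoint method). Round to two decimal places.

ΔQ_x = 136 − 116 = 20; ΔP_y = 23 − 26 = -3.
Midpoints: P̄_y = 24.50, Q̄_x = 126.0.
ε_xy = (ΔQ_x/ΔP_y)(P̄_y/Q̄_x) = (20/-3)(24.50/126.0).

-1.30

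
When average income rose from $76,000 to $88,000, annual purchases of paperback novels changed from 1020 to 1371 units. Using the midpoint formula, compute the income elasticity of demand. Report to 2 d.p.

ΔQ = 351, ΔI = 12000. Midpoints: Ī = 82,000, Q̄ = 1195.5.
ε_I = (ΔQ/ΔI)(Ī/Q̄) = (351/12000)(82000/1195.5).

2.01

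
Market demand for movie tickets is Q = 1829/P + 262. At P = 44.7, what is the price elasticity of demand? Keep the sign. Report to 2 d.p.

-0.14

At P = 44.7, Q = 302.917.
dQ/dP = −1829/P² = -0.915.
ε = (dQ/dP)(P/Q) = (-0.915)(44.7/302.917).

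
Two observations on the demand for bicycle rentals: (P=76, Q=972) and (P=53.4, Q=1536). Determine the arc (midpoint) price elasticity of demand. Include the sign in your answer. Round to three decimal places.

ΔQ = 1536 − 972 = 564; ΔP = 53.4 − 76 = -22.6.
Midpoints: P̄ = 64.70, Q̄ = 1254.0.
ε = (ΔQ/ΔP)(P̄/Q̄) = (564/-22.6)(64.70/1254.0).

-1.288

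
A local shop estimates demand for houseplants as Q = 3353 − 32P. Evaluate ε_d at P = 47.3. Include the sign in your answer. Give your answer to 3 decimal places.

-0.823

At P = 47.3, Q = 1839.400.
dQ/dP = −32.
ε = (dQ/dP)(P/Q) = (-32)(47.3/1839.400).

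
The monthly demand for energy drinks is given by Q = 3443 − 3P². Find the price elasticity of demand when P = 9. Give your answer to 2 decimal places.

-0.15

At P = 9, Q = 3200.
dQ/dP = −6P = -54.
ε = (dQ/dP)(P/Q) = (-54)(9/3200).
|ε| < 1, so demand is inelastic at this price.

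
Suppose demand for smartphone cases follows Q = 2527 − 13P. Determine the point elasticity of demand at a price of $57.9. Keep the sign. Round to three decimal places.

-0.424

At P = 57.9, Q = 1774.300.
dQ/dP = −13.
ε = (dQ/dP)(P/Q) = (-13)(57.9/1774.300).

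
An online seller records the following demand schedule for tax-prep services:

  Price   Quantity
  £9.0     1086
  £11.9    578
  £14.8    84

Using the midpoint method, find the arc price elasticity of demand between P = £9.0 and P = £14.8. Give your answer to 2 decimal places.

-3.51

At P = 9.0, Q = 1086; at P = 14.8, Q = 84.
ΔQ = -1002, ΔP = 5.8. Midpoints: P̄ = 11.90, Q̄ = 585.0.
ε = (ΔQ/ΔP)(P̄/Q̄) = (-1002/5.8)(11.90/585.0).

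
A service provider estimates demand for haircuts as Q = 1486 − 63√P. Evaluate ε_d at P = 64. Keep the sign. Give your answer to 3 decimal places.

-0.257

At P = 64, Q = 982.
dQ/dP = −63/(2√P) = -3.938.
ε = (dQ/dP)(P/Q) = (-3.938)(64/982).
|ε| < 1, so demand is inelastic at this price.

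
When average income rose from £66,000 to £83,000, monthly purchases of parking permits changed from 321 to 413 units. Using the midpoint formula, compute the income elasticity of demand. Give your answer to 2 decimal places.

1.10

ΔQ = 92, ΔI = 17000. Midpoints: Ī = 74,500, Q̄ = 367.0.
ε_I = (ΔQ/ΔI)(Ī/Q̄) = (92/17000)(74500/367.0).
ε_I > 0, so the good is normal.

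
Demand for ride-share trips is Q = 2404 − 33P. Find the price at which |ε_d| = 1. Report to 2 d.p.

For linear demand Q = a − bP, ε = −bP/(a − bP). |ε| = 1 when bP = a − bP, i.e. P = a/(2b).
P = 2404/(2·33) = 2404/66 = 36.4242.

36.42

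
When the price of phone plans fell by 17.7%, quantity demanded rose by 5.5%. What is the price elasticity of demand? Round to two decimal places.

ε = %ΔQ / %ΔP = (5.5)/(-17.7) = -0.311.

-0.31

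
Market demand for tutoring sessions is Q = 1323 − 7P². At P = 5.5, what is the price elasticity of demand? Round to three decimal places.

-0.381

At P = 5.5, Q = 1111.250.
dQ/dP = −14P = -77.
ε = (dQ/dP)(P/Q) = (-77)(5.5/1111.250).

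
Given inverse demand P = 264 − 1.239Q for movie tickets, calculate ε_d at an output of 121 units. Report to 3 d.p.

-0.761

At Q = 121, P = 264 − 1.239(121) = 114.08.
dP/dQ = −1.239, so dQ/dP = 1/(−1.239) = -0.807.
ε = (dQ/dP)(P/Q) = (-0.807)(114.08/121).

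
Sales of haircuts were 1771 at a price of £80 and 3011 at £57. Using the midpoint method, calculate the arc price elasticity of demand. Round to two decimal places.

-1.54

ΔQ = 3011 − 1771 = 1240; ΔP = 57 − 80 = -23.
Midpoints: P̄ = 68.50, Q̄ = 2391.0.
ε = (ΔQ/ΔP)(P̄/Q̄) = (1240/-23)(68.50/2391.0).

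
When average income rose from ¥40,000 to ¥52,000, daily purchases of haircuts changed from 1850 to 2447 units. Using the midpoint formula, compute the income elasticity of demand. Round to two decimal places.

1.07

ΔQ = 597, ΔI = 12000. Midpoints: Ī = 46,000, Q̄ = 2148.5.
ε_I = (ΔQ/ΔI)(Ī/Q̄) = (597/12000)(46000/2148.5).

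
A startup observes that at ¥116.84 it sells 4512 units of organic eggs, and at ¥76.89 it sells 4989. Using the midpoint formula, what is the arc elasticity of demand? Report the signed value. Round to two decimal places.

ΔQ = 4989 − 4512 = 477; ΔP = 76.89 − 116.84 = -39.95.
Midpoints: P̄ = 96.87, Q̄ = 4750.5.
ε = (ΔQ/ΔP)(P̄/Q̄) = (477/-39.95)(96.87/4750.5).

-0.24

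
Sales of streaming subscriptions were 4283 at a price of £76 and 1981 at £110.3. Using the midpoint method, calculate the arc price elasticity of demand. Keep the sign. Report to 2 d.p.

-2.00

ΔQ = 1981 − 4283 = -2302; ΔP = 110.3 − 76 = 34.3.
Midpoints: P̄ = 93.15, Q̄ = 3132.0.
ε = (ΔQ/ΔP)(P̄/Q̄) = (-2302/34.3)(93.15/3132.0).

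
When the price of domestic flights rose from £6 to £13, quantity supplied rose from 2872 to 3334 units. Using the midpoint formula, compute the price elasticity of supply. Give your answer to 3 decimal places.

ΔQ = 3334 − 2872 = 462; ΔP = 13 − 6 = 7.
Midpoints: P̄ = 9.50, Q̄ = 3103.0.
ε_s = (ΔQ/ΔP)(P̄/Q̄) = (462/7)(9.50/3103.0).

0.202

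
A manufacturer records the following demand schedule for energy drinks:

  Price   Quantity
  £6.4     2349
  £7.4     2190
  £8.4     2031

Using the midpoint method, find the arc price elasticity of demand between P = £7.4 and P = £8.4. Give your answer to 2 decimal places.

At P = 7.4, Q = 2190; at P = 8.4, Q = 2031.
ΔQ = -159, ΔP = 1.0. Midpoints: P̄ = 7.90, Q̄ = 2110.5.
ε = (ΔQ/ΔP)(P̄/Q̄) = (-159/1.0)(7.90/2110.5).

-0.60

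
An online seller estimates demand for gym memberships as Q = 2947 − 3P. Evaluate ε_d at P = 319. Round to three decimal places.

At P = 319, Q = 1990.
dQ/dP = −3.
ε = (dQ/dP)(P/Q) = (-3)(319/1990).

-0.481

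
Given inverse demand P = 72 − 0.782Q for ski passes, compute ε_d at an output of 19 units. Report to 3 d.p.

-3.846

At Q = 19, P = 72 − 0.782(19) = 57.14.
dP/dQ = −0.782, so dQ/dP = 1/(−0.782) = -1.279.
ε = (dQ/dP)(P/Q) = (-1.279)(57.14/19).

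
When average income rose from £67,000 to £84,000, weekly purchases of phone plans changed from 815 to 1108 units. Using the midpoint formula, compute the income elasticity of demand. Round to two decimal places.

ΔQ = 293, ΔI = 17000. Midpoints: Ī = 75,500, Q̄ = 961.5.
ε_I = (ΔQ/ΔI)(Ī/Q̄) = (293/17000)(75500/961.5).
ε_I > 0, so the good is normal.

1.35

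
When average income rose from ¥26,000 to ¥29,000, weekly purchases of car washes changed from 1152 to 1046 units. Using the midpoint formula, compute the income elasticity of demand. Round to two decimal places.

ΔQ = -106, ΔI = 3000. Midpoints: Ī = 27,500, Q̄ = 1099.0.
ε_I = (ΔQ/ΔI)(Ī/Q̄) = (-106/3000)(27500/1099.0).

-0.88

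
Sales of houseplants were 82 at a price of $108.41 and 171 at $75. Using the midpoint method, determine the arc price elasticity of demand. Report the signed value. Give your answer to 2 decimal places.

-1.93

ΔQ = 171 − 82 = 89; ΔP = 75 − 108.41 = -33.41.
Midpoints: P̄ = 91.70, Q̄ = 126.5.
ε = (ΔQ/ΔP)(P̄/Q̄) = (89/-33.41)(91.70/126.5).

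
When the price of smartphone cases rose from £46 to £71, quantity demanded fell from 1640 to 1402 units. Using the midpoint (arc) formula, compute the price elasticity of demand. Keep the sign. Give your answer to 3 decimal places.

-0.366

ΔQ = 1402 − 1640 = -238; ΔP = 71 − 46 = 25.
Midpoints: P̄ = 58.50, Q̄ = 1521.0.
ε = (ΔQ/ΔP)(P̄/Q̄) = (-238/25)(58.50/1521.0).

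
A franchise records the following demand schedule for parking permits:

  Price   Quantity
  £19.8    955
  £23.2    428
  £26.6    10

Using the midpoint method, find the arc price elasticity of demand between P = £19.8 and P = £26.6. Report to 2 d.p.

At P = 19.8, Q = 955; at P = 26.6, Q = 10.
ΔQ = -945, ΔP = 6.8. Midpoints: P̄ = 23.20, Q̄ = 482.5.
ε = (ΔQ/ΔP)(P̄/Q̄) = (-945/6.8)(23.20/482.5).

-6.68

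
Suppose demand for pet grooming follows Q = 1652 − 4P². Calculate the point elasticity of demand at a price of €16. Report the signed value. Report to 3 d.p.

At P = 16, Q = 628.
dQ/dP = −8P = -128.
ε = (dQ/dP)(P/Q) = (-128)(16/628).
|ε| > 1, so demand is elastic at this price.

-3.261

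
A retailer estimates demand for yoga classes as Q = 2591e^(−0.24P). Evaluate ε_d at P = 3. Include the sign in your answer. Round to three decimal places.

-0.720

At P = 3, Q = 1261.175.
dQ/dP = −0.24·2591e^(−0.24P) = −0.24Q = -302.682.
ε = (dQ/dP)(P/Q) = (-302.682)(3/1261.175).
|ε| < 1, so demand is inelastic at this price.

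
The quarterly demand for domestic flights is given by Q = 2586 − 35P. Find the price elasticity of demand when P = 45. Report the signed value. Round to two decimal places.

At P = 45, Q = 1011.
dQ/dP = −35.
ε = (dQ/dP)(P/Q) = (-35)(45/1011).

-1.56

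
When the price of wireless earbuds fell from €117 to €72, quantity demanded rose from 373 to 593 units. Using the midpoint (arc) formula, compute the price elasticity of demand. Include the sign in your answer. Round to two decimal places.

ΔQ = 593 − 373 = 220; ΔP = 72 − 117 = -45.
Midpoints: P̄ = 94.50, Q̄ = 483.0.
ε = (ΔQ/ΔP)(P̄/Q̄) = (220/-45)(94.50/483.0).

-0.96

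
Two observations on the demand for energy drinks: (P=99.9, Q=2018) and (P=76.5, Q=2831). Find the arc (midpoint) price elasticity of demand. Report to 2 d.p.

-1.26

ΔQ = 2831 − 2018 = 813; ΔP = 76.5 − 99.9 = -23.4.
Midpoints: P̄ = 88.20, Q̄ = 2424.5.
ε = (ΔQ/ΔP)(P̄/Q̄) = (813/-23.4)(88.20/2424.5).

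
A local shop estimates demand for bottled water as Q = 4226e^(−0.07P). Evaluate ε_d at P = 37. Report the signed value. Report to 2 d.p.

-2.59

At P = 37, Q = 317.035.
dQ/dP = −0.07·4226e^(−0.07P) = −0.07Q = -22.192.
ε = (dQ/dP)(P/Q) = (-22.192)(37/317.035).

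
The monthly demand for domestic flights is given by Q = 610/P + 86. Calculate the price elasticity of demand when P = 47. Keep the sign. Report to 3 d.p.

At P = 47, Q = 98.979.
dQ/dP = −610/P² = -0.276.
ε = (dQ/dP)(P/Q) = (-0.276)(47/98.979).

-0.131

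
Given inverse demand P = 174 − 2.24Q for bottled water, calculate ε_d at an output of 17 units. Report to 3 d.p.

-3.569

At Q = 17, P = 174 − 2.24(17) = 135.92.
dP/dQ = −2.24, so dQ/dP = 1/(−2.24) = -0.446.
ε = (dQ/dP)(P/Q) = (-0.446)(135.92/17).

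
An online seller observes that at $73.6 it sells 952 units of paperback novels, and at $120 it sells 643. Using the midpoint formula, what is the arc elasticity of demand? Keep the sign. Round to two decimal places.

-0.81

ΔQ = 643 − 952 = -309; ΔP = 120 − 73.6 = 46.4.
Midpoints: P̄ = 96.80, Q̄ = 797.5.
ε = (ΔQ/ΔP)(P̄/Q̄) = (-309/46.4)(96.80/797.5).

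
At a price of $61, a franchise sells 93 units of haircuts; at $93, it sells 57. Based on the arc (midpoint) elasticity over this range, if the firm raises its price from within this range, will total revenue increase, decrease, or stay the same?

decrease

Arc ε = (-36/32)(77.00/75.0) ≈ -1.155.
|ε| = 1.16 > 1, so demand is elastic. A price rise therefore reduces total revenue.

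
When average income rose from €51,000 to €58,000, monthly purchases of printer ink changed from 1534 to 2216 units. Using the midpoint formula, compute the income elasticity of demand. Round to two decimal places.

ΔQ = 682, ΔI = 7000. Midpoints: Ī = 54,500, Q̄ = 1875.0.
ε_I = (ΔQ/ΔI)(Ī/Q̄) = (682/7000)(54500/1875.0).

2.83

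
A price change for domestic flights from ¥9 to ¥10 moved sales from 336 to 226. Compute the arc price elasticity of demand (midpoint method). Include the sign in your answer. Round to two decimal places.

-3.72

ΔQ = 226 − 336 = -110; ΔP = 10 − 9 = 1.
Midpoints: P̄ = 9.50, Q̄ = 281.0.
ε = (ΔQ/ΔP)(P̄/Q̄) = (-110/1)(9.50/281.0).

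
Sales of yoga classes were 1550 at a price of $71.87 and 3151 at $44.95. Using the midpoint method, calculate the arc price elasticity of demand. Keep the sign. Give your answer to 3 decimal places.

-1.478

ΔQ = 3151 − 1550 = 1601; ΔP = 44.95 − 71.87 = -26.92.
Midpoints: P̄ = 58.41, Q̄ = 2350.5.
ε = (ΔQ/ΔP)(P̄/Q̄) = (1601/-26.92)(58.41/2350.5).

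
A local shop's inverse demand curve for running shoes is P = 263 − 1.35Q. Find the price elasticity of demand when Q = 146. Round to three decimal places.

At Q = 146, P = 263 − 1.35(146) = 65.90.
dP/dQ = −1.35, so dQ/dP = 1/(−1.35) = -0.741.
ε = (dQ/dP)(P/Q) = (-0.741)(65.90/146).

-0.334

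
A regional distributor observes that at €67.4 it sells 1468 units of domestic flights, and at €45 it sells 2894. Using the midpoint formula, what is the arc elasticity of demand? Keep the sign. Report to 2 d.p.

ΔQ = 2894 − 1468 = 1426; ΔP = 45 − 67.4 = -22.4.
Midpoints: P̄ = 56.20, Q̄ = 2181.0.
ε = (ΔQ/ΔP)(P̄/Q̄) = (1426/-22.4)(56.20/2181.0).

-1.64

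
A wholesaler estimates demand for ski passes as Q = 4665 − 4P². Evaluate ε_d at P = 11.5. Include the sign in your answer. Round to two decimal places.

-0.26

At P = 11.5, Q = 4136.
dQ/dP = −8P = -92.
ε = (dQ/dP)(P/Q) = (-92)(11.5/4136).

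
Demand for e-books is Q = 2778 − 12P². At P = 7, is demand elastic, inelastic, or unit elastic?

inelastic

Q = 2190, dQ/dP = -168.
ε = (dQ/dP)(P/Q) ≈ -0.537.
|ε| = 0.54 < 1.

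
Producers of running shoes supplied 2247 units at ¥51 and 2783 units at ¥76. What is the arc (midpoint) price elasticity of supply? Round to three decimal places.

ΔQ = 2783 − 2247 = 536; ΔP = 76 − 51 = 25.
Midpoints: P̄ = 63.50, Q̄ = 2515.0.
ε_s = (ΔQ/ΔP)(P̄/Q̄) = (536/25)(63.50/2515.0).

0.541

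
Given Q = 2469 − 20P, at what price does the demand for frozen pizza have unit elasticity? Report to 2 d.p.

For linear demand Q = a − bP, ε = −bP/(a − bP). |ε| = 1 when bP = a − bP, i.e. P = a/(2b).
P = 2469/(2·20) = 2469/40 = 61.7250.

61.73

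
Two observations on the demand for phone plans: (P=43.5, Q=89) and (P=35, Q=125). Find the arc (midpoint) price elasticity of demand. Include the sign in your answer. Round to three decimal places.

ΔQ = 125 − 89 = 36; ΔP = 35 − 43.5 = -8.5.
Midpoints: P̄ = 39.25, Q̄ = 107.0.
ε = (ΔQ/ΔP)(P̄/Q̄) = (36/-8.5)(39.25/107.0).

-1.554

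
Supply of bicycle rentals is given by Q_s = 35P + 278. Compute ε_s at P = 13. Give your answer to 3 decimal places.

At P = 13, Q_s = 733.
dQ_s/dP = 35.
ε_s = (dQ_s/dP)(P/Q_s) = (35)(13/733).

0.621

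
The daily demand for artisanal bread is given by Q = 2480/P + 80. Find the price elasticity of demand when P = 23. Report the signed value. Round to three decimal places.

-0.574

At P = 23, Q = 187.826.
dQ/dP = −2480/P² = -4.688.
ε = (dQ/dP)(P/Q) = (-4.688)(23/187.826).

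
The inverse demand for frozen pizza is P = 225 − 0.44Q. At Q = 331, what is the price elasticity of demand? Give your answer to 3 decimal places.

-0.545

At Q = 331, P = 225 − 0.44(331) = 79.36.
dP/dQ = −0.44, so dQ/dP = 1/(−0.44) = -2.273.
ε = (dQ/dP)(P/Q) = (-2.273)(79.36/331).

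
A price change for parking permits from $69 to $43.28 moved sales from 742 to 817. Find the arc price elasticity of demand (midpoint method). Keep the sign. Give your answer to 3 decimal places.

-0.210

ΔQ = 817 − 742 = 75; ΔP = 43.28 − 69 = -25.72.
Midpoints: P̄ = 56.14, Q̄ = 779.5.
ε = (ΔQ/ΔP)(P̄/Q̄) = (75/-25.72)(56.14/779.5).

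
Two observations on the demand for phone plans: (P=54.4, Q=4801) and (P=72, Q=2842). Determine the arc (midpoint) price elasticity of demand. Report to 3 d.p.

ΔQ = 2842 − 4801 = -1959; ΔP = 72 − 54.4 = 17.6.
Midpoints: P̄ = 63.20, Q̄ = 3821.5.
ε = (ΔQ/ΔP)(P̄/Q̄) = (-1959/17.6)(63.20/3821.5).

-1.841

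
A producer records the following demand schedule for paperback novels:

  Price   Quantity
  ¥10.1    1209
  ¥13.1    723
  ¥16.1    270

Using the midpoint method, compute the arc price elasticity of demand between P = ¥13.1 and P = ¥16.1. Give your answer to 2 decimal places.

At P = 13.1, Q = 723; at P = 16.1, Q = 270.
ΔQ = -453, ΔP = 3.0. Midpoints: P̄ = 14.60, Q̄ = 496.5.
ε = (ΔQ/ΔP)(P̄/Q̄) = (-453/3.0)(14.60/496.5).

-4.44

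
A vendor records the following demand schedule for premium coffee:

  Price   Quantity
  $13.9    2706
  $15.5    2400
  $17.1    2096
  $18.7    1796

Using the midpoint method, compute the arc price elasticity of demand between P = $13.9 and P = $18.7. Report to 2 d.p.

-1.37

At P = 13.9, Q = 2706; at P = 18.7, Q = 1796.
ΔQ = -910, ΔP = 4.8. Midpoints: P̄ = 16.30, Q̄ = 2251.0.
ε = (ΔQ/ΔP)(P̄/Q̄) = (-910/4.8)(16.30/2251.0).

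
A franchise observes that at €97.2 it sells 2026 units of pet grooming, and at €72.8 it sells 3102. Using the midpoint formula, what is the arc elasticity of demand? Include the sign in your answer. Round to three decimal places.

ΔQ = 3102 − 2026 = 1076; ΔP = 72.8 − 97.2 = -24.4.
Midpoints: P̄ = 85.00, Q̄ = 2564.0.
ε = (ΔQ/ΔP)(P̄/Q̄) = (1076/-24.4)(85.00/2564.0).

-1.462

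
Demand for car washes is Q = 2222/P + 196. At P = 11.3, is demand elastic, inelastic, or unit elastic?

inelastic

Q = 392.637, dQ/dP = -17.402.
ε = (dQ/dP)(P/Q) ≈ -0.501.
|ε| = 0.50 < 1.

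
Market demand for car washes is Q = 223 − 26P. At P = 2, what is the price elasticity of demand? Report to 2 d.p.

-0.30

At P = 2, Q = 171.
dQ/dP = −26.
ε = (dQ/dP)(P/Q) = (-26)(2/171).
|ε| < 1, so demand is inelastic at this price.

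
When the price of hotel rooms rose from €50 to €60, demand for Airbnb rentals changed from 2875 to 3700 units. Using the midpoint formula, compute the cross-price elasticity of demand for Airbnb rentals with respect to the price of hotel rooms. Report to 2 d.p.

1.38

ΔQ_x = 3700 − 2875 = 825; ΔP_y = 60 − 50 = 10.
Midpoints: P̄_y = 55.00, Q̄_x = 3287.5.
ε_xy = (ΔQ_x/ΔP_y)(P̄_y/Q̄_x) = (825/10)(55.00/3287.5).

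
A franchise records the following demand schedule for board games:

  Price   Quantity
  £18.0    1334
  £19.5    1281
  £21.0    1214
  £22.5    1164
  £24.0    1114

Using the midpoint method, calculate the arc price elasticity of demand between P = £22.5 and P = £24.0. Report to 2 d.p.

At P = 22.5, Q = 1164; at P = 24.0, Q = 1114.
ΔQ = -50, ΔP = 1.5. Midpoints: P̄ = 23.25, Q̄ = 1139.0.
ε = (ΔQ/ΔP)(P̄/Q̄) = (-50/1.5)(23.25/1139.0).

-0.68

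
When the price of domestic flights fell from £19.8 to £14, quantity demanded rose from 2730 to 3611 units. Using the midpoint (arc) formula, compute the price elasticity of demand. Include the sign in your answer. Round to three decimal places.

-0.810

ΔQ = 3611 − 2730 = 881; ΔP = 14 − 19.8 = -5.8.
Midpoints: P̄ = 16.90, Q̄ = 3170.5.
ε = (ΔQ/ΔP)(P̄/Q̄) = (881/-5.8)(16.90/3170.5).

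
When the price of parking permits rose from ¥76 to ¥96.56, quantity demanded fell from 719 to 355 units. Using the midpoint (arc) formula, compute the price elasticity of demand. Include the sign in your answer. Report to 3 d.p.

ΔQ = 355 − 719 = -364; ΔP = 96.56 − 76 = 20.56.
Midpoints: P̄ = 86.28, Q̄ = 537.0.
ε = (ΔQ/ΔP)(P̄/Q̄) = (-364/20.56)(86.28/537.0).

-2.845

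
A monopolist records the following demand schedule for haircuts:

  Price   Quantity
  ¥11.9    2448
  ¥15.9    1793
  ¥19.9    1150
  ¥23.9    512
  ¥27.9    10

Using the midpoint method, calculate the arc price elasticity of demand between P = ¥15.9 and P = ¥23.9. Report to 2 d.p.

-2.76

At P = 15.9, Q = 1793; at P = 23.9, Q = 512.
ΔQ = -1281, ΔP = 8.0. Midpoints: P̄ = 19.90, Q̄ = 1152.5.
ε = (ΔQ/ΔP)(P̄/Q̄) = (-1281/8.0)(19.90/1152.5).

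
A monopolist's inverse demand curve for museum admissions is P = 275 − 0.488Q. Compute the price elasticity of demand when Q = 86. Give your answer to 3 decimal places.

-5.553

At Q = 86, P = 275 − 0.488(86) = 233.03.
dP/dQ = −0.488, so dQ/dP = 1/(−0.488) = -2.049.
ε = (dQ/dP)(P/Q) = (-2.049)(233.03/86).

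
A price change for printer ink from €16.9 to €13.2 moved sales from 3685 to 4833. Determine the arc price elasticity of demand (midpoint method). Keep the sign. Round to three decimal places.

-1.096

ΔQ = 4833 − 3685 = 1148; ΔP = 13.2 − 16.9 = -3.7.
Midpoints: P̄ = 15.05, Q̄ = 4259.0.
ε = (ΔQ/ΔP)(P̄/Q̄) = (1148/-3.7)(15.05/4259.0).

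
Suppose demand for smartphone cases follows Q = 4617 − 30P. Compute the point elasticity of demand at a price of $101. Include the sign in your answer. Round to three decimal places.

-1.909

At P = 101, Q = 1587.
dQ/dP = −30.
ε = (dQ/dP)(P/Q) = (-30)(101/1587).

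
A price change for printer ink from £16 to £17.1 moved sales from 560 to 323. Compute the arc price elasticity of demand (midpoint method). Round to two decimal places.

-8.08

ΔQ = 323 − 560 = -237; ΔP = 17.1 − 16 = 1.1.
Midpoints: P̄ = 16.55, Q̄ = 441.5.
ε = (ΔQ/ΔP)(P̄/Q̄) = (-237/1.1)(16.55/441.5).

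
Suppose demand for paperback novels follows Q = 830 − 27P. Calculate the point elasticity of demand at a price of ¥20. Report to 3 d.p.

At P = 20, Q = 290.
dQ/dP = −27.
ε = (dQ/dP)(P/Q) = (-27)(20/290).

-1.862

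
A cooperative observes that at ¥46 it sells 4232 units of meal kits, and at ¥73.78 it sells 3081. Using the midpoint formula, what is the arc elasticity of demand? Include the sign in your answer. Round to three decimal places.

ΔQ = 3081 − 4232 = -1151; ΔP = 73.78 − 46 = 27.78.
Midpoints: P̄ = 59.89, Q̄ = 3656.5.
ε = (ΔQ/ΔP)(P̄/Q̄) = (-1151/27.78)(59.89/3656.5).

-0.679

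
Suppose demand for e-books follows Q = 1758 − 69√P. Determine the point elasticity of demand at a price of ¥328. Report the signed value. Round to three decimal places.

At P = 328, Q = 508.357.
dQ/dP = −69/(2√P) = -1.905.
ε = (dQ/dP)(P/Q) = (-1.905)(328/508.357).

-1.229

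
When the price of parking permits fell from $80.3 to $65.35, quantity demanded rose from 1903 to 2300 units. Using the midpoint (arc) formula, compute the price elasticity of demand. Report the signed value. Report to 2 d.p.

-0.92

ΔQ = 2300 − 1903 = 397; ΔP = 65.35 − 80.3 = -14.95.
Midpoints: P̄ = 72.82, Q̄ = 2101.5.
ε = (ΔQ/ΔP)(P̄/Q̄) = (397/-14.95)(72.82/2101.5).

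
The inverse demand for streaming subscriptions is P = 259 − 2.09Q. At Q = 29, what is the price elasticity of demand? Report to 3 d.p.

At Q = 29, P = 259 − 2.09(29) = 198.39.
dP/dQ = −2.09, so dQ/dP = 1/(−2.09) = -0.478.
ε = (dQ/dP)(P/Q) = (-0.478)(198.39/29).

-3.273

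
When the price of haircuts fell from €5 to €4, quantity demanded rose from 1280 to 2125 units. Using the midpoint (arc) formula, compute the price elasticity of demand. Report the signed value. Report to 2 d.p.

ΔQ = 2125 − 1280 = 845; ΔP = 4 − 5 = -1.
Midpoints: P̄ = 4.50, Q̄ = 1702.5.
ε = (ΔQ/ΔP)(P̄/Q̄) = (845/-1)(4.50/1702.5).

-2.23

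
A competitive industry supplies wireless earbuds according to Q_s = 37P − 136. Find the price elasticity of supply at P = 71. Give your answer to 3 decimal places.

At P = 71, Q_s = 2491.
dQ_s/dP = 37.
ε_s = (dQ_s/dP)(P/Q_s) = (37)(71/2491).

1.055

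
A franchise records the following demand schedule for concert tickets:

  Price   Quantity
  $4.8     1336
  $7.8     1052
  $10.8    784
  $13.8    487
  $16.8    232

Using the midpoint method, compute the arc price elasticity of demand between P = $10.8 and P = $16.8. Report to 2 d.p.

At P = 10.8, Q = 784; at P = 16.8, Q = 232.
ΔQ = -552, ΔP = 6.0. Midpoints: P̄ = 13.80, Q̄ = 508.0.
ε = (ΔQ/ΔP)(P̄/Q̄) = (-552/6.0)(13.80/508.0).

-2.50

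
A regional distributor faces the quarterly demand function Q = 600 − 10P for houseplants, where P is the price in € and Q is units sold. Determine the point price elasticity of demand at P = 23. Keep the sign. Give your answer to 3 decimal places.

-0.622

At P = 23, Q = 370.
dQ/dP = −10.
ε = (dQ/dP)(P/Q) = (-10)(23/370).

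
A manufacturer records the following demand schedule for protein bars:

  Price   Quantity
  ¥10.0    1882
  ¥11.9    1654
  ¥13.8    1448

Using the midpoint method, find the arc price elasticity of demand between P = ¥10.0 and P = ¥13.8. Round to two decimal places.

-0.82

At P = 10.0, Q = 1882; at P = 13.8, Q = 1448.
ΔQ = -434, ΔP = 3.8. Midpoints: P̄ = 11.90, Q̄ = 1665.0.
ε = (ΔQ/ΔP)(P̄/Q̄) = (-434/3.8)(11.90/1665.0).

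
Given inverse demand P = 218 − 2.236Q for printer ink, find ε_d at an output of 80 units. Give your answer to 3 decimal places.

-0.219

At Q = 80, P = 218 − 2.236(80) = 39.12.
dP/dQ = −2.236, so dQ/dP = 1/(−2.236) = -0.447.
ε = (dQ/dP)(P/Q) = (-0.447)(39.12/80).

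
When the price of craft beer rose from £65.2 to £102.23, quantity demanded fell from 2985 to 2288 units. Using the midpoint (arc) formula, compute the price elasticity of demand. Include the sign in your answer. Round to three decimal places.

ΔQ = 2288 − 2985 = -697; ΔP = 102.23 − 65.2 = 37.03.
Midpoints: P̄ = 83.72, Q̄ = 2636.5.
ε = (ΔQ/ΔP)(P̄/Q̄) = (-697/37.03)(83.72/2636.5).

-0.598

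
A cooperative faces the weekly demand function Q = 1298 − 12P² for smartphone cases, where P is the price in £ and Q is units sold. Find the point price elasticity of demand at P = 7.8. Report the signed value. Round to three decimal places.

At P = 7.8, Q = 567.920.
dQ/dP = −24P = -187.200.
ε = (dQ/dP)(P/Q) = (-187.200)(7.8/567.920).

-2.571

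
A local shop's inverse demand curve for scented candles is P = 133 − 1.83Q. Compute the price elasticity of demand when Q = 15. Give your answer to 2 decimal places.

At Q = 15, P = 133 − 1.83(15) = 105.55.
dP/dQ = −1.83, so dQ/dP = 1/(−1.83) = -0.546.
ε = (dQ/dP)(P/Q) = (-0.546)(105.55/15).

-3.85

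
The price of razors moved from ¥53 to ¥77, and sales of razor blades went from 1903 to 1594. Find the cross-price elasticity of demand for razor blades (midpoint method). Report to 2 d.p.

ΔQ_x = 1594 − 1903 = -309; ΔP_y = 77 − 53 = 24.
Midpoints: P̄_y = 65.00, Q̄_x = 1748.5.
ε_xy = (ΔQ_x/ΔP_y)(P̄_y/Q̄_x) = (-309/24)(65.00/1748.5).

-0.48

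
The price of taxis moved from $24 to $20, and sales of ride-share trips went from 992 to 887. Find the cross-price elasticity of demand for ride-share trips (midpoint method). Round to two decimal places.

0.61

ΔQ_x = 887 − 992 = -105; ΔP_y = 20 − 24 = -4.
Midpoints: P̄_y = 22.00, Q̄_x = 939.5.
ε_xy = (ΔQ_x/ΔP_y)(P̄_y/Q̄_x) = (-105/-4)(22.00/939.5).
ε_xy > 0, so the goods are substitutes.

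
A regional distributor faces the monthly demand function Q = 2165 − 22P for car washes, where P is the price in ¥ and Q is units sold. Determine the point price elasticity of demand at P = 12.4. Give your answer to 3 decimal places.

At P = 12.4, Q = 1892.200.
dQ/dP = −22.
ε = (dQ/dP)(P/Q) = (-22)(12.4/1892.200).
|ε| < 1, so demand is inelastic at this price.

-0.144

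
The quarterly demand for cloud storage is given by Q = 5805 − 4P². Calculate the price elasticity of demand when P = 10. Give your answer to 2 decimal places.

-0.15

At P = 10, Q = 5405.
dQ/dP = −8P = -80.
ε = (dQ/dP)(P/Q) = (-80)(10/5405).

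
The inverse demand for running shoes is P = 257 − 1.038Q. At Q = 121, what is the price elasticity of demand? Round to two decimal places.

-1.05

At Q = 121, P = 257 − 1.038(121) = 131.40.
dP/dQ = −1.038, so dQ/dP = 1/(−1.038) = -0.963.
ε = (dQ/dP)(P/Q) = (-0.963)(131.40/121).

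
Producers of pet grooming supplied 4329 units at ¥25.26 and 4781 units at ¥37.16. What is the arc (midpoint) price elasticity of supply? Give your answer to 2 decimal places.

ΔQ = 4781 − 4329 = 452; ΔP = 37.16 − 25.26 = 11.9.
Midpoints: P̄ = 31.21, Q̄ = 4555.0.
ε_s = (ΔQ/ΔP)(P̄/Q̄) = (452/11.9)(31.21/4555.0).

0.26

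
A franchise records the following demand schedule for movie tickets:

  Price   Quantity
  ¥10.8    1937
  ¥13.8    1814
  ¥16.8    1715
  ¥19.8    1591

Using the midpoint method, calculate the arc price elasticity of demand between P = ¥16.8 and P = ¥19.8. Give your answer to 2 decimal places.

-0.46

At P = 16.8, Q = 1715; at P = 19.8, Q = 1591.
ΔQ = -124, ΔP = 3.0. Midpoints: P̄ = 18.30, Q̄ = 1653.0.
ε = (ΔQ/ΔP)(P̄/Q̄) = (-124/3.0)(18.30/1653.0).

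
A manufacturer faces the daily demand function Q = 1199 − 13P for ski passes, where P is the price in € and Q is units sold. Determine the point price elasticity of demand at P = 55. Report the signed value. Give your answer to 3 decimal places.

At P = 55, Q = 484.
dQ/dP = −13.
ε = (dQ/dP)(P/Q) = (-13)(55/484).

-1.477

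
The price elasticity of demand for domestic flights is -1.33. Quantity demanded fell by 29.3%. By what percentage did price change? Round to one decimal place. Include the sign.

%ΔP ≈ %ΔQ / ε = (-29.3%)/(-1.33) = 22.03%.

22.0%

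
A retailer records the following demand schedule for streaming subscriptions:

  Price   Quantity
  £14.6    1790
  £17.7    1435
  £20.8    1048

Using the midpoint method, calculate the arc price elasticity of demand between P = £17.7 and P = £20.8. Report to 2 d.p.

At P = 17.7, Q = 1435; at P = 20.8, Q = 1048.
ΔQ = -387, ΔP = 3.1. Midpoints: P̄ = 19.25, Q̄ = 1241.5.
ε = (ΔQ/ΔP)(P̄/Q̄) = (-387/3.1)(19.25/1241.5).

-1.94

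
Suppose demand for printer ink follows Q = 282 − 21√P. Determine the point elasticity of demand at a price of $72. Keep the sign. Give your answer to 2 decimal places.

-0.86

At P = 72, Q = 103.809.
dQ/dP = −21/(2√P) = -1.237.
ε = (dQ/dP)(P/Q) = (-1.237)(72/103.809).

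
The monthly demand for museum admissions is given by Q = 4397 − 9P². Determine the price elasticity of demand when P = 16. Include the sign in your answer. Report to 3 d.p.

At P = 16, Q = 2093.
dQ/dP = −18P = -288.
ε = (dQ/dP)(P/Q) = (-288)(16/2093).

-2.202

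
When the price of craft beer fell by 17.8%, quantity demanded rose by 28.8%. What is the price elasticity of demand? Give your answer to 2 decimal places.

ε = %ΔQ / %ΔP = (28.8)/(-17.8) = -1.618.

-1.62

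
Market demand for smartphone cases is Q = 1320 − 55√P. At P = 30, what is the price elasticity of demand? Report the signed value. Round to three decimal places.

-0.148

At P = 30, Q = 1018.753.
dQ/dP = −55/(2√P) = -5.021.
ε = (dQ/dP)(P/Q) = (-5.021)(30/1018.753).
|ε| < 1, so demand is inelastic at this price.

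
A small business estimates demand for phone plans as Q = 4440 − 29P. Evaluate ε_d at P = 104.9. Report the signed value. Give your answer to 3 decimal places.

At P = 104.9, Q = 1397.900.
dQ/dP = −29.
ε = (dQ/dP)(P/Q) = (-29)(104.9/1397.900).

-2.176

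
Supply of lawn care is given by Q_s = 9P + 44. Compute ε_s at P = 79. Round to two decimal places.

0.94

At P = 79, Q_s = 755.
dQ_s/dP = 9.
ε_s = (dQ_s/dP)(P/Q_s) = (9)(79/755).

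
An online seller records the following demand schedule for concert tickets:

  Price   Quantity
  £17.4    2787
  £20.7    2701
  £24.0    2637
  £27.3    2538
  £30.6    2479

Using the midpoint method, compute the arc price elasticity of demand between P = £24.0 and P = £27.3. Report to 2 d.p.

-0.30

At P = 24.0, Q = 2637; at P = 27.3, Q = 2538.
ΔQ = -99, ΔP = 3.3. Midpoints: P̄ = 25.65, Q̄ = 2587.5.
ε = (ΔQ/ΔP)(P̄/Q̄) = (-99/3.3)(25.65/2587.5).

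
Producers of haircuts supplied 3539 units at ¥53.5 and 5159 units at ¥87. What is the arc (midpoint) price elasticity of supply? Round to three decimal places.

0.781

ΔQ = 5159 − 3539 = 1620; ΔP = 87 − 53.5 = 33.5.
Midpoints: P̄ = 70.25, Q̄ = 4349.0.
ε_s = (ΔQ/ΔP)(P̄/Q̄) = (1620/33.5)(70.25/4349.0).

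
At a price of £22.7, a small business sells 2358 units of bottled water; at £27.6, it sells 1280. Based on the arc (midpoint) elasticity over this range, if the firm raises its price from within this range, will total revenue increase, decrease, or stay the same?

decrease

Arc ε = (-1078/4.9)(25.15/1819.0) ≈ -3.042.
|ε| = 3.04 > 1, so demand is elastic. A price rise therefore reduces total revenue.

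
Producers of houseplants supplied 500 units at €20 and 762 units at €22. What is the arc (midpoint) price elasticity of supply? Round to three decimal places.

4.360

ΔQ = 762 − 500 = 262; ΔP = 22 − 20 = 2.
Midpoints: P̄ = 21.00, Q̄ = 631.0.
ε_s = (ΔQ/ΔP)(P̄/Q̄) = (262/2)(21.00/631.0).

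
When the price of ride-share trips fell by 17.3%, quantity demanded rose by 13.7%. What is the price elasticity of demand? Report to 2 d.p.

-0.79

ε = %ΔQ / %ΔP = (13.7)/(-17.3) = -0.792.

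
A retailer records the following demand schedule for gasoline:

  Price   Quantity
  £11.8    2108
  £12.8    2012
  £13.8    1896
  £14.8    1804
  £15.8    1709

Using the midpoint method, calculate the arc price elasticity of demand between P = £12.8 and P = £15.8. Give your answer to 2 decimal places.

At P = 12.8, Q = 2012; at P = 15.8, Q = 1709.
ΔQ = -303, ΔP = 3.0. Midpoints: P̄ = 14.30, Q̄ = 1860.5.
ε = (ΔQ/ΔP)(P̄/Q̄) = (-303/3.0)(14.30/1860.5).

-0.78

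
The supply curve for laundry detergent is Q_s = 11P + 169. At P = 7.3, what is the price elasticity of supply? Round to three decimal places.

At P = 7.3, Q_s = 249.30.
dQ_s/dP = 11.
ε_s = (dQ_s/dP)(P/Q_s) = (11)(7.3/249.30).

0.322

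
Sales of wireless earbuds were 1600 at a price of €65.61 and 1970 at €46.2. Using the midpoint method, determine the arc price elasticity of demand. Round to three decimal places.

-0.597

ΔQ = 1970 − 1600 = 370; ΔP = 46.2 − 65.61 = -19.41.
Midpoints: P̄ = 55.91, Q̄ = 1785.0.
ε = (ΔQ/ΔP)(P̄/Q̄) = (370/-19.41)(55.91/1785.0).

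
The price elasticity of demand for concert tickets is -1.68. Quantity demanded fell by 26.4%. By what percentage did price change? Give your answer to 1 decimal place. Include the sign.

%ΔP ≈ %ΔQ / ε = (-26.4%)/(-1.68) = 15.71%.

15.7%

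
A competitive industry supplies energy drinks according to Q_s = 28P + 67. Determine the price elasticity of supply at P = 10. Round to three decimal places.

At P = 10, Q_s = 347.
dQ_s/dP = 28.
ε_s = (dQ_s/dP)(P/Q_s) = (28)(10/347).

0.807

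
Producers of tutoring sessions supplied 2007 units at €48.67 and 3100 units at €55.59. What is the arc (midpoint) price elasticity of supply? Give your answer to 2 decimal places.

ΔQ = 3100 − 2007 = 1093; ΔP = 55.59 − 48.67 = 6.92.
Midpoints: P̄ = 52.13, Q̄ = 2553.5.
ε_s = (ΔQ/ΔP)(P̄/Q̄) = (1093/6.92)(52.13/2553.5).

3.22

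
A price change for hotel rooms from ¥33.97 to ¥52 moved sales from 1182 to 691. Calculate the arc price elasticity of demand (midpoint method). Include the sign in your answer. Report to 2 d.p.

ΔQ = 691 − 1182 = -491; ΔP = 52 − 33.97 = 18.03.
Midpoints: P̄ = 42.98, Q̄ = 936.5.
ε = (ΔQ/ΔP)(P̄/Q̄) = (-491/18.03)(42.98/936.5).

-1.25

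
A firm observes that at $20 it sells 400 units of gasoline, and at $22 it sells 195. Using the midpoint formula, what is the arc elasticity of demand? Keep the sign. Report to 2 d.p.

-7.24

ΔQ = 195 − 400 = -205; ΔP = 22 − 20 = 2.
Midpoints: P̄ = 21.00, Q̄ = 297.5.
ε = (ΔQ/ΔP)(P̄/Q̄) = (-205/2)(21.00/297.5).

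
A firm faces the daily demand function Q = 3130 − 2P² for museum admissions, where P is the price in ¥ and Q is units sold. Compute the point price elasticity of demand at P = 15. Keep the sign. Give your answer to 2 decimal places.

At P = 15, Q = 2680.
dQ/dP = −4P = -60.
ε = (dQ/dP)(P/Q) = (-60)(15/2680).

-0.34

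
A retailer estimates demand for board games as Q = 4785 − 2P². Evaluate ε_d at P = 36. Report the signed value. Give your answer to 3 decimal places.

-2.364

At P = 36, Q = 2193.
dQ/dP = −4P = -144.
ε = (dQ/dP)(P/Q) = (-144)(36/2193).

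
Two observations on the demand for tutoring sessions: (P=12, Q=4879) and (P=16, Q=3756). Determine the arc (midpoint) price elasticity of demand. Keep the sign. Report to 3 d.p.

-0.910

ΔQ = 3756 − 4879 = -1123; ΔP = 16 − 12 = 4.
Midpoints: P̄ = 14.00, Q̄ = 4317.5.
ε = (ΔQ/ΔP)(P̄/Q̄) = (-1123/4)(14.00/4317.5).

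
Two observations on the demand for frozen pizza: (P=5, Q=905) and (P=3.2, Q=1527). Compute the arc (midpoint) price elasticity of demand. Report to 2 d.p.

ΔQ = 1527 − 905 = 622; ΔP = 3.2 − 5 = -1.8.
Midpoints: P̄ = 4.10, Q̄ = 1216.0.
ε = (ΔQ/ΔP)(P̄/Q̄) = (622/-1.8)(4.10/1216.0).

-1.17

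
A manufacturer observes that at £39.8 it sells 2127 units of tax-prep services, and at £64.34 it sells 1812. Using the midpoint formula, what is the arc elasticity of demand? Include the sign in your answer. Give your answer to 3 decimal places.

-0.339

ΔQ = 1812 − 2127 = -315; ΔP = 64.34 − 39.8 = 24.54.
Midpoints: P̄ = 52.07, Q̄ = 1969.5.
ε = (ΔQ/ΔP)(P̄/Q̄) = (-315/24.54)(52.07/1969.5).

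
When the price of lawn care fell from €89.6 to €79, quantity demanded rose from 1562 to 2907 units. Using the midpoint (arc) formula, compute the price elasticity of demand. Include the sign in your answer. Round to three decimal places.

-4.787

ΔQ = 2907 − 1562 = 1345; ΔP = 79 − 89.6 = -10.6.
Midpoints: P̄ = 84.30, Q̄ = 2234.5.
ε = (ΔQ/ΔP)(P̄/Q̄) = (1345/-10.6)(84.30/2234.5).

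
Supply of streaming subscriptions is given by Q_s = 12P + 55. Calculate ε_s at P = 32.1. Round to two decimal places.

0.88

At P = 32.1, Q_s = 440.20.
dQ_s/dP = 12.
ε_s = (dQ_s/dP)(P/Q_s) = (12)(32.1/440.20).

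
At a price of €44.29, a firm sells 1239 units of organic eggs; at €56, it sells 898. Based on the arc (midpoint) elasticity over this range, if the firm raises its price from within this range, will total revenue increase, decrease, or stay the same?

decrease

Arc ε = (-341/11.71)(50.14/1068.5) ≈ -1.367.
|ε| = 1.37 > 1, so demand is elastic. A price rise therefore reduces total revenue.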